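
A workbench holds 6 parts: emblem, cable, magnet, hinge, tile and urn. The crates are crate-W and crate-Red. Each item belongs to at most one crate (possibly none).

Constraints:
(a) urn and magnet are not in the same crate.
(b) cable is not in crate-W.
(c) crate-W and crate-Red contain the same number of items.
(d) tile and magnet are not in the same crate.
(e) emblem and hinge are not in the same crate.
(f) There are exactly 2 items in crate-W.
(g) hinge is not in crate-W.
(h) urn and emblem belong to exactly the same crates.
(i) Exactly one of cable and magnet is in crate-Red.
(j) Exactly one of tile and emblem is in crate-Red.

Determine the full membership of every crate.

From (b): cable ∉ crate-W.
From (g): hinge ∉ crate-W.
Suppose emblem ∉ crate-W: no assignment then satisfies all the clues, so emblem ∈ crate-W.

crate-W = {emblem, urn}; crate-Red = {cable, tile}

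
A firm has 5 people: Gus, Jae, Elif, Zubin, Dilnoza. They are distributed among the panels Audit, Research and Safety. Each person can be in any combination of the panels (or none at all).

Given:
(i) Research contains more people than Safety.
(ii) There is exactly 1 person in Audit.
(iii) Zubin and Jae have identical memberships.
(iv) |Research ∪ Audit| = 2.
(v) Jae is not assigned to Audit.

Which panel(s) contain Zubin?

Zubin: none

From (v): Jae ∉ Audit.
(iii): Zubin matches Jae: Zubin ∉ Audit.
Suppose Zubin ∈ Research: no assignment then satisfies all the clues, so Zubin ∉ Research.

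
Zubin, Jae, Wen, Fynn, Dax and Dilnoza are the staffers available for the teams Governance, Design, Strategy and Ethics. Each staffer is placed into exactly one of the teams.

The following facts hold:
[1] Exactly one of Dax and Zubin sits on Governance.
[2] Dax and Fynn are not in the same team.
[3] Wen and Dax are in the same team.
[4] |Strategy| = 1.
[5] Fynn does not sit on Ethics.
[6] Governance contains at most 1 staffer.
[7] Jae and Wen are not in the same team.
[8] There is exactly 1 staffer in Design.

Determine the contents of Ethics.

Ethics = {Dax, Dilnoza, Wen}

From (5): Fynn ∉ Ethics.
Suppose Zubin ∈ Ethics: no assignment then satisfies all the clues, so Zubin ∉ Ethics.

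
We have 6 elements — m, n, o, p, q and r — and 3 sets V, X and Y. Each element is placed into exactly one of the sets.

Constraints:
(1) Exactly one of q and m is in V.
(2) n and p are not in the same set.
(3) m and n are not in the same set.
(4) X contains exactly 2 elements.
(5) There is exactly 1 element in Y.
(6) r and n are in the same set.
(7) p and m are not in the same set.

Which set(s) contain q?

q: V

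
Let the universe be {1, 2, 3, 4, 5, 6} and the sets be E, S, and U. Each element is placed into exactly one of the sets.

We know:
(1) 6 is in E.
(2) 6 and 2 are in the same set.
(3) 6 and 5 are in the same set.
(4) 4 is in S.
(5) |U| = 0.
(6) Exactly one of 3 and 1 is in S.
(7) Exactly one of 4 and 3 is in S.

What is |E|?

4

From (1): 6 ∈ E.
From (4): 4 ∈ S.
(2): 2 matches 6: 2 ∈ E.
(3): 5 matches 6: 5 ∈ E.
(5): U already has 0, so the rest are out.
(7) (exactly one): 3 ∉ S.
Only one set left: 3 ∈ E.
(6) (exactly one): 1 ∈ S.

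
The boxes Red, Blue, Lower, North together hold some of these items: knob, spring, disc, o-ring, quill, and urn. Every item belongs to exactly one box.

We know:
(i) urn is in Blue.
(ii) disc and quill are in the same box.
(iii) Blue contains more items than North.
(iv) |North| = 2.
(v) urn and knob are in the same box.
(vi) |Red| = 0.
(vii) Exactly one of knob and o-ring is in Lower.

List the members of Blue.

Blue = {knob, spring, urn}

From (i): urn ∈ Blue.
(v): knob matches urn: knob ∉ Red.
(v): knob matches urn: knob ∈ Blue.
(vi): Red already has 0, so the rest are out.
(vii) (exactly one): o-ring ∈ Lower.
Suppose spring ∉ Blue: no assignment then satisfies all the clues, so spring ∈ Blue.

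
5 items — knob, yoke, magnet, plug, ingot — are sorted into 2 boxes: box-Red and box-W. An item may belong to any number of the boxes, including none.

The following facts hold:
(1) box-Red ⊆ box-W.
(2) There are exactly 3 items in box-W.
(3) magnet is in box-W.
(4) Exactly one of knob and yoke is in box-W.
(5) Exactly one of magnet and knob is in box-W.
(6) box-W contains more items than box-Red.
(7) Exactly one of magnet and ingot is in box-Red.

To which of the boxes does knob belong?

From (3): magnet ∈ box-W.
(5) (exactly one): knob ∉ box-W.
(1) contrapositive: knob ∉ box-Red.
(4) (exactly one): yoke ∈ box-W.

knob: none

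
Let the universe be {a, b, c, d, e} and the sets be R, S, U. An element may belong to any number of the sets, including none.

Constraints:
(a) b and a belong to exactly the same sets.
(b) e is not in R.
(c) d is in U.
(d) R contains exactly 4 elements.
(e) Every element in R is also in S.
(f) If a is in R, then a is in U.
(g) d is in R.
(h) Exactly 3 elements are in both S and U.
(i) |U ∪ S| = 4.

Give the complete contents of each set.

R = {a, b, c, d}; S = {a, b, c, d}; U = {a, b, d}

From (b): e ∉ R.
From (c): d ∈ U.
From (g): d ∈ R.
(d): only 4 candidates remain for R, so all are in.
(e) with a ∈ R: a ∈ S.
(e) with b ∈ R: b ∈ S.
(e) with c ∈ R: c ∈ S.
(e) with d ∈ R: d ∈ S.
(f): a ∈ U.
(a): b matches a: b ∈ U.
Suppose c ∈ U: no assignment then satisfies all the clues, so c ∉ U.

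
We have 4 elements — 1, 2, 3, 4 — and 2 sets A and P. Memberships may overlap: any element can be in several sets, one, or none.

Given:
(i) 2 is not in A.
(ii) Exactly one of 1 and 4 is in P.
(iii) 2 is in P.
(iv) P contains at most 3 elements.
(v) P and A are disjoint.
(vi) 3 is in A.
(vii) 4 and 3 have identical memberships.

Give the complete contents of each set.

A = {3, 4}; P = {1, 2}

From (i): 2 ∉ A.
From (iii): 2 ∈ P.
From (vi): 3 ∈ A.
(v) (disjoint): 3 ∉ P.
(vii): 4 matches 3: 4 ∈ A.
(vii): 4 matches 3: 4 ∉ P.
(ii) (exactly one): 1 ∈ P.
(v) (disjoint): 1 ∉ A.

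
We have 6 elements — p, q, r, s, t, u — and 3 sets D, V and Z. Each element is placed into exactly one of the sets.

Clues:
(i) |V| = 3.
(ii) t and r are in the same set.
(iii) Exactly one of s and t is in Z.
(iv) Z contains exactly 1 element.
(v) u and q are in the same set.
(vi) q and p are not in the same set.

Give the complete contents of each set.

D = {q, u}; V = {p, r, t}; Z = {s}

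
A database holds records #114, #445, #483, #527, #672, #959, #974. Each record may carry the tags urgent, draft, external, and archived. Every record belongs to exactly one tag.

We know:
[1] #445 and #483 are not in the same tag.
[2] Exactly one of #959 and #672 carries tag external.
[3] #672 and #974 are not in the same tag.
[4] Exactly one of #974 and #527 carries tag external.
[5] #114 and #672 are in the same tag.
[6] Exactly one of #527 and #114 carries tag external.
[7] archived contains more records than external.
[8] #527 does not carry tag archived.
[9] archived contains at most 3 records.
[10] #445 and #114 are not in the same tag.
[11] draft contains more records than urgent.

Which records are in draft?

draft = {#445, #974}

From (8): #527 ∉ archived.
Suppose #114 ∈ draft: no assignment then satisfies all the clues, so #114 ∉ draft.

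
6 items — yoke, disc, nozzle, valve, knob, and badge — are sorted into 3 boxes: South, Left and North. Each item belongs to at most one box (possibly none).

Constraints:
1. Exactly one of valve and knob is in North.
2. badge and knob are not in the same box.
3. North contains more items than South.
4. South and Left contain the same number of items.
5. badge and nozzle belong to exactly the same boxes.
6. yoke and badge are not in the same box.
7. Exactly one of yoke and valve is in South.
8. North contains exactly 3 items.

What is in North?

North = {badge, nozzle, valve}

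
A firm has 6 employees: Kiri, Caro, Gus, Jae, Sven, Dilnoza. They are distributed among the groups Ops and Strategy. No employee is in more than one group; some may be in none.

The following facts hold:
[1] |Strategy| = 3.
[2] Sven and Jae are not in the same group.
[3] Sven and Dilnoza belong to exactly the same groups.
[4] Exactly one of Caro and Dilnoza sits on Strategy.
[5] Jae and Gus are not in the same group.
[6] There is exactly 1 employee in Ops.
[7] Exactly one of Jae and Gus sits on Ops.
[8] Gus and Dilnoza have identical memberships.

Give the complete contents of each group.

Ops = {Jae}; Strategy = {Dilnoza, Gus, Sven}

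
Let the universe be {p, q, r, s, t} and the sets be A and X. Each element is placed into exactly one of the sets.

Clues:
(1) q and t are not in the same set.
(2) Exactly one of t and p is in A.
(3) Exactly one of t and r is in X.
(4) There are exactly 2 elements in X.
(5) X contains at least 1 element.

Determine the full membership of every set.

A = {p, q, r}; X = {s, t}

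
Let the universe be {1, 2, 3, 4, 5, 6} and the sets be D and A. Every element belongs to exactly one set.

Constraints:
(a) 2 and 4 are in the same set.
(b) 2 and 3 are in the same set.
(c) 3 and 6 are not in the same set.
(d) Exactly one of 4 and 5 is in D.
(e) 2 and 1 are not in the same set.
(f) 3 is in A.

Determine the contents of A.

A = {2, 3, 4}

From (f): 3 ∈ A.
(b): 2 matches 3: 2 ∉ D.
(b): 2 matches 3: 2 ∈ A.
(c): 6 ∉ A.
(e): 1 ∉ A.
Only one set left: 1 ∈ D.
Only one set left: 6 ∈ D.
(a): 4 matches 2: 4 ∉ D.
(a): 4 matches 2: 4 ∈ A.
(d) (exactly one): 5 ∈ D.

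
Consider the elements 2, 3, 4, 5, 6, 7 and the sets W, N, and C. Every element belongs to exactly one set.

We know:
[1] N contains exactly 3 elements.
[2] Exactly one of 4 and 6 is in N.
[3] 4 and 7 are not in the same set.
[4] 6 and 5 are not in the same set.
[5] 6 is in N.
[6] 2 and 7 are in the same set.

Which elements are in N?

N = {2, 6, 7}

From (5): 6 ∈ N.
(2) (exactly one): 4 ∉ N.
(4): 5 ∉ N.
Suppose 2 ∉ N: no assignment then satisfies all the clues, so 2 ∈ N.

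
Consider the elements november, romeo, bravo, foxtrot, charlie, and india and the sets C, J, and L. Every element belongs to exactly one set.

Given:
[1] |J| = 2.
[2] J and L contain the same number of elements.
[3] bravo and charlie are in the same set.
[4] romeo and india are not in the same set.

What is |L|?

2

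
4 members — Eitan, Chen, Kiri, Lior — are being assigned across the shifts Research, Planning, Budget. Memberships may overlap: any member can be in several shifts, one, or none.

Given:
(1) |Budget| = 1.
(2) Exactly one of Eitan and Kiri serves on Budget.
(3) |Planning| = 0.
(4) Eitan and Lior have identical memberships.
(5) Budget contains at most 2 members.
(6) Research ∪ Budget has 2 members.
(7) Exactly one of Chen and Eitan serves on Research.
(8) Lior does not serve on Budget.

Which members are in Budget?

Budget = {Kiri}

From (8): Lior ∉ Budget.
(3): Planning already has 0, so the rest are out.
(4): Eitan matches Lior: Eitan ∉ Budget.
(2) (exactly one): Kiri ∈ Budget.
(1): Budget already has 1, so the rest are out.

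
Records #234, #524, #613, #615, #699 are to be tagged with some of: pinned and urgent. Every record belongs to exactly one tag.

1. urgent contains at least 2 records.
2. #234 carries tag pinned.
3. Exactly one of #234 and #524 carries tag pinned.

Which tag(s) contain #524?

From (2): #234 ∈ pinned.
(3) (exactly one): #524 ∉ pinned.
Only one tag left: #524 ∈ urgent.

#524: urgent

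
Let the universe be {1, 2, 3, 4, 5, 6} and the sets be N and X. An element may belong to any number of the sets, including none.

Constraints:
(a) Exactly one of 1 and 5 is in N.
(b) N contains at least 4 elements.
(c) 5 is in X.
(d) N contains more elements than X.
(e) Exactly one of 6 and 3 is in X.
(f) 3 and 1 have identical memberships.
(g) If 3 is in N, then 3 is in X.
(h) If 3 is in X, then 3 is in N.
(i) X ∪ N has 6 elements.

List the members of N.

N = {1, 2, 3, 4, 6}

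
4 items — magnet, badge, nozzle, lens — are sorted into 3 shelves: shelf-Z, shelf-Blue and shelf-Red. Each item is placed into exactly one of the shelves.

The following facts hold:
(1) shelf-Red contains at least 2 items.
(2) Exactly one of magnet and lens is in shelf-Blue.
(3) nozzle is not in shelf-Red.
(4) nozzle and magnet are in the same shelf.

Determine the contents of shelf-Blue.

From (3): nozzle ∉ shelf-Red.
(4): magnet matches nozzle: magnet ∉ shelf-Red.
(1): only 2 candidates remain for shelf-Red, so all are in.
(2) (exactly one): magnet ∈ shelf-Blue.
(4): nozzle matches magnet: nozzle ∉ shelf-Z.
(4): nozzle matches magnet: nozzle ∈ shelf-Blue.

shelf-Blue = {magnet, nozzle}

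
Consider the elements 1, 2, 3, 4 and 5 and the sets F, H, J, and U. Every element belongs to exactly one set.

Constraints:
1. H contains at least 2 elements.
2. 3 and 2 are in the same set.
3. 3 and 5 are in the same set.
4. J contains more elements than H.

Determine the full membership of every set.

F = {}; H = {1, 4}; J = {2, 3, 5}; U = {}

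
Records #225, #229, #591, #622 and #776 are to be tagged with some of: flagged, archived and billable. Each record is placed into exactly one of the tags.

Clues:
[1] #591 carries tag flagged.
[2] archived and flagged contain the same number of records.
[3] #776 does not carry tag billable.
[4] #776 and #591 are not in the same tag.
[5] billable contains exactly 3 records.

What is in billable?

From (1): #591 ∈ flagged.
From (3): #776 ∉ billable.
(4): #776 ∉ flagged.
(5): only 3 candidates remain for billable, so all are in.
Only one tag left: #776 ∈ archived.

billable = {#225, #229, #622}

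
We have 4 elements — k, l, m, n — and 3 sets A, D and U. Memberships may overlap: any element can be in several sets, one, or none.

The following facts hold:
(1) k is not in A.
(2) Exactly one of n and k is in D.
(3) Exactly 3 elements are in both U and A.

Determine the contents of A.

A = {l, m, n}

From (1): k ∉ A.
Suppose l ∉ A: no assignment then satisfies all the clues, so l ∈ A.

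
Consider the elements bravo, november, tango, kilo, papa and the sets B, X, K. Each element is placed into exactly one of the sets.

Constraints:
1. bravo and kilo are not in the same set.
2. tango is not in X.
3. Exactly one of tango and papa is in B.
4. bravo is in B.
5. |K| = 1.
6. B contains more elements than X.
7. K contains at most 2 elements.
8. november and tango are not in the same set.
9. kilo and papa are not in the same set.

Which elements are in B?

B = {bravo, november, papa}

From (2): tango ∉ X.
From (4): bravo ∈ B.
(1): kilo ∉ B.
Suppose november ∉ B: no assignment then satisfies all the clues, so november ∈ B.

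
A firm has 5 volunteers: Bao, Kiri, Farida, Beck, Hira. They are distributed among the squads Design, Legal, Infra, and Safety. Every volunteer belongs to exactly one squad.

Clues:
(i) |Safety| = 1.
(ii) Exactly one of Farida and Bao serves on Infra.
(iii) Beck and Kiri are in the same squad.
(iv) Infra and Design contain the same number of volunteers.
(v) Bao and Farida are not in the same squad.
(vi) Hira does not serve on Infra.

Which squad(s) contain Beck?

Beck: Legal

From (vi): Hira ∉ Infra.
Suppose Beck ∈ Design: no assignment then satisfies all the clues, so Beck ∉ Design.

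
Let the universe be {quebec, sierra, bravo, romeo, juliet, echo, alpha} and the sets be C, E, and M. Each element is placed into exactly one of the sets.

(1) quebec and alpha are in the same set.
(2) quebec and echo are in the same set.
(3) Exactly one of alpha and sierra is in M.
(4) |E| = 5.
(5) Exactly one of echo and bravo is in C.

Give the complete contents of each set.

C = {bravo}; E = {alpha, echo, juliet, quebec, romeo}; M = {sierra}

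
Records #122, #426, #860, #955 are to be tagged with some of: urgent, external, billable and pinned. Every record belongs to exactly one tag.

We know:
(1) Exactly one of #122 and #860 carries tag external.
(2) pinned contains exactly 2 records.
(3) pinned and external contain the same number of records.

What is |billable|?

0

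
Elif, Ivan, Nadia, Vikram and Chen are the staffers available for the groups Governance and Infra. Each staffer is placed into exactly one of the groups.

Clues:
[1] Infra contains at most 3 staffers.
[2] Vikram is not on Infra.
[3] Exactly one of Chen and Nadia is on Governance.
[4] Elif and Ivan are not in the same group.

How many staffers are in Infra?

From (2): Vikram ∉ Infra.
Only one group left: Vikram ∈ Governance.

2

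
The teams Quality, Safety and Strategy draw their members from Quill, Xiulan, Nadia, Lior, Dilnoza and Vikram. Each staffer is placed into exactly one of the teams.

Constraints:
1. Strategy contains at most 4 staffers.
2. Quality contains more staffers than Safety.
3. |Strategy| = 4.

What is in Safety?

Safety = {}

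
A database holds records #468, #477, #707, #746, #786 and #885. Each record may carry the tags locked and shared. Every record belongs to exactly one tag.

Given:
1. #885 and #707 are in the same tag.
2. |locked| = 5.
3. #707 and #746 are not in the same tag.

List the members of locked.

locked = {#468, #477, #707, #786, #885}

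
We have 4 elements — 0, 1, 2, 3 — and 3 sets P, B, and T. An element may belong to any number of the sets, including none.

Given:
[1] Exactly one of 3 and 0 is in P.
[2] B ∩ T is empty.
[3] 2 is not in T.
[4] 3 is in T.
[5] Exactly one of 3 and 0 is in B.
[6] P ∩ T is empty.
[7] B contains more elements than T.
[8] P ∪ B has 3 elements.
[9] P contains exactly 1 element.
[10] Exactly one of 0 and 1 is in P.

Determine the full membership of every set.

From (3): 2 ∉ T.
From (4): 3 ∈ T.
(2) (disjoint): 3 ∉ B.
(5) (exactly one): 0 ∈ B.
(6) (disjoint): 3 ∉ P.
(1) (exactly one): 0 ∈ P.
(2) (disjoint): 0 ∉ T.
(9): P already has 1, so the rest are out.
Suppose 1 ∉ B: no assignment then satisfies all the clues, so 1 ∈ B.

P = {0}; B = {0, 1, 2}; T = {3}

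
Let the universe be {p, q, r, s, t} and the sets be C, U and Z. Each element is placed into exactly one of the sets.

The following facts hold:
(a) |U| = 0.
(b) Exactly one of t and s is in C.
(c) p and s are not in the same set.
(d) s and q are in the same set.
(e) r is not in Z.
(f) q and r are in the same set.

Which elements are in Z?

From (e): r ∉ Z.
(a): U already has 0, so the rest are out.
(f): q matches r: q ∉ Z.
Only one set left: q ∈ C.
Only one set left: r ∈ C.
(d): s matches q: s ∈ C.
(b) (exactly one): t ∉ C.
(c): p ∉ C.
Only one set left: p ∈ Z.
Only one set left: t ∈ Z.

Z = {p, t}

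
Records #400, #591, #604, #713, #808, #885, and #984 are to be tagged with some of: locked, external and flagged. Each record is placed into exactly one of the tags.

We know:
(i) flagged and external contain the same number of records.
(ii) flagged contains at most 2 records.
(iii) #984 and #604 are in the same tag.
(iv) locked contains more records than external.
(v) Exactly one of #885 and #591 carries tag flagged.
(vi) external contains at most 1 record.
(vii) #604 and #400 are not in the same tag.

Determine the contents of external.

external = {#400}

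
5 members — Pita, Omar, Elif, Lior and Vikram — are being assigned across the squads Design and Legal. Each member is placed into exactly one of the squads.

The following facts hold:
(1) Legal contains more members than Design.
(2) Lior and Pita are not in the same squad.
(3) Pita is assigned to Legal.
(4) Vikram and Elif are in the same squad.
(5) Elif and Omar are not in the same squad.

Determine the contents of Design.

Design = {Lior, Omar}

From (3): Pita ∈ Legal.
(2): Lior ∉ Legal.
Only one squad left: Lior ∈ Design.
Suppose Omar ∉ Design: no assignment then satisfies all the clues, so Omar ∈ Design.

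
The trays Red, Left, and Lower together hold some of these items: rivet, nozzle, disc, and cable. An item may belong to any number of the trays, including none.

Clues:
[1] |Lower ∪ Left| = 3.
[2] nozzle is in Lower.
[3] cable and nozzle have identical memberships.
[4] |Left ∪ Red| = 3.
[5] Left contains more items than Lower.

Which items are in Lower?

From (2): nozzle ∈ Lower.
(3): cable matches nozzle: cable ∈ Lower.
Suppose rivet ∈ Lower: no assignment then satisfies all the clues, so rivet ∉ Lower.

Lower = {cable, nozzle}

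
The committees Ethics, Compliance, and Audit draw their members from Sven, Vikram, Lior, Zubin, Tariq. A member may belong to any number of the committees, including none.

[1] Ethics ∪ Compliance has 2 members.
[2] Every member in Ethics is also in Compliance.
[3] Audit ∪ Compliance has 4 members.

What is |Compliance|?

2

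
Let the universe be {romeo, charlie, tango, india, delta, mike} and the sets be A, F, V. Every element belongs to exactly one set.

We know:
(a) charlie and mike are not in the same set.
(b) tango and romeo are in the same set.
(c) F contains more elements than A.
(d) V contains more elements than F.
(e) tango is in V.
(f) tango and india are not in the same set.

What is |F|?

From (e): tango ∈ V.
(b): romeo matches tango: romeo ∉ A.
(b): romeo matches tango: romeo ∉ F.
(b): romeo matches tango: romeo ∈ V.
(f): india ∉ V.

2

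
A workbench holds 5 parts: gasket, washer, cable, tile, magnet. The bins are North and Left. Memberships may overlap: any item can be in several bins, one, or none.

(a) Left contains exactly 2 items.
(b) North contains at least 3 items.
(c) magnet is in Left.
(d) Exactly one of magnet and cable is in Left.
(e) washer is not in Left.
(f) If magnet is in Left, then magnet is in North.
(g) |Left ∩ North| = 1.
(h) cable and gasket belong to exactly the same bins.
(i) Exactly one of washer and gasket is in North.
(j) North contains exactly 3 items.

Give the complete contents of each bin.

North = {cable, gasket, magnet}; Left = {magnet, tile}

From (c): magnet ∈ Left.
From (e): washer ∉ Left.
(d) (exactly one): cable ∉ Left.
(f): magnet ∈ North.
(h): gasket matches cable: gasket ∉ Left.
(a): only 2 candidates remain for Left, so all are in.
Suppose gasket ∉ North: no assignment then satisfies all the clues, so gasket ∈ North.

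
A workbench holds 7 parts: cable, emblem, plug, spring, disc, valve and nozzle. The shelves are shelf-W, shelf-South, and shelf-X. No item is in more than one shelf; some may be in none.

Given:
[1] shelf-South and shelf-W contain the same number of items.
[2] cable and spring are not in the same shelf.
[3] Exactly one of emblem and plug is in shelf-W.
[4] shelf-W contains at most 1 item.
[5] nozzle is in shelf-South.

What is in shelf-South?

shelf-South = {nozzle}

From (5): nozzle ∈ shelf-South.
Suppose cable ∈ shelf-South: no assignment then satisfies all the clues, so cable ∉ shelf-South.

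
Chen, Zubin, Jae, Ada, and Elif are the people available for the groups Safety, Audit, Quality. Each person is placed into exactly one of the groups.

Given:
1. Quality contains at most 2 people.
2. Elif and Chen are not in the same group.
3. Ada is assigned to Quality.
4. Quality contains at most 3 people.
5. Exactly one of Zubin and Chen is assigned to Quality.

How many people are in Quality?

2

From (3): Ada ∈ Quality.
Suppose Jae ∈ Quality: no assignment then satisfies all the clues, so Jae ∉ Quality.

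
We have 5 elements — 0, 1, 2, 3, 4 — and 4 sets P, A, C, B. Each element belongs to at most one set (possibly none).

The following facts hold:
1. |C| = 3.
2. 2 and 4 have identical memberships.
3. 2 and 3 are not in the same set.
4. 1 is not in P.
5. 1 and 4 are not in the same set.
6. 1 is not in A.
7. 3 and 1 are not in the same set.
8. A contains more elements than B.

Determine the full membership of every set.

P = {}; A = {3}; C = {0, 2, 4}; B = {}

From (4): 1 ∉ P.
From (6): 1 ∉ A.
Suppose 0 ∈ P: no assignment then satisfies all the clues, so 0 ∉ P.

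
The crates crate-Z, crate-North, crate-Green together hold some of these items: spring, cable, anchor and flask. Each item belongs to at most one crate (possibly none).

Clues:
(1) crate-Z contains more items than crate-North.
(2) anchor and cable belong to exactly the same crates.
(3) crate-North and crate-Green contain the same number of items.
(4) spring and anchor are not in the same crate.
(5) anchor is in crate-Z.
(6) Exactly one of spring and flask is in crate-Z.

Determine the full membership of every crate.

crate-Z = {anchor, cable, flask}; crate-North = {}; crate-Green = {}

From (5): anchor ∈ crate-Z.
(2): cable matches anchor: cable ∈ crate-Z.
(4): spring ∉ crate-Z.
(6) (exactly one): flask ∈ crate-Z.
Suppose spring ∈ crate-North: no assignment then satisfies all the clues, so spring ∉ crate-North.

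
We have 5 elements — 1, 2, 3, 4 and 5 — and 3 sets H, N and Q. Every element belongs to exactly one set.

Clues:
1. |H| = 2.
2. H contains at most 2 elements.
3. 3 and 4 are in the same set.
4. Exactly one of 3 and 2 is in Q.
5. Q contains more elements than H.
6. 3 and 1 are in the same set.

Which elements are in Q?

Q = {1, 3, 4}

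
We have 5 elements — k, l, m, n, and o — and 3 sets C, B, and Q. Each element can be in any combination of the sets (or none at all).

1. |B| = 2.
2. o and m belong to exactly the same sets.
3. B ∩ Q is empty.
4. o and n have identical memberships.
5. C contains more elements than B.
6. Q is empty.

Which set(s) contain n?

n: C

(6): Q already has 0, so the rest are out.
Suppose n ∉ C: no assignment then satisfies all the clues, so n ∈ C.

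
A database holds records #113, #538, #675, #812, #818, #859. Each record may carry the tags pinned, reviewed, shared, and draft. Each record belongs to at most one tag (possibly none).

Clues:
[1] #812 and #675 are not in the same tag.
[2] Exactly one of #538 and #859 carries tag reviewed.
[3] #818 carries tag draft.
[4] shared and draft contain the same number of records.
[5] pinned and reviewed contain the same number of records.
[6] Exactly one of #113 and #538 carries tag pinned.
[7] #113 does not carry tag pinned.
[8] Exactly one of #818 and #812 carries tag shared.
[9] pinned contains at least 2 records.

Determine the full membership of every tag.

pinned = {#538, #675}; reviewed = {#113, #859}; shared = {#812}; draft = {#818}

From (3): #818 ∈ draft.
From (7): #113 ∉ pinned.
(6) (exactly one): #538 ∈ pinned.
(8) (exactly one): #812 ∈ shared.
(1): #675 ∉ shared.
(2) (exactly one): #859 ∈ reviewed.
(9): only 2 candidates remain for pinned, so all are in.
Suppose #113 ∉ reviewed: no assignment then satisfies all the clues, so #113 ∈ reviewed.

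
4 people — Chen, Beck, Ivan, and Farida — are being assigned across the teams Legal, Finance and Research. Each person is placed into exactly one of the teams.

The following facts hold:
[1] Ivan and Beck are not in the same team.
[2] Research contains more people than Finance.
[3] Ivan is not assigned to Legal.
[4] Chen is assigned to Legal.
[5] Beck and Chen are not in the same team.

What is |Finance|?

1

From (3): Ivan ∉ Legal.
From (4): Chen ∈ Legal.
(5): Beck ∉ Legal.
Suppose Farida ∈ Legal: no assignment then satisfies all the clues, so Farida ∉ Legal.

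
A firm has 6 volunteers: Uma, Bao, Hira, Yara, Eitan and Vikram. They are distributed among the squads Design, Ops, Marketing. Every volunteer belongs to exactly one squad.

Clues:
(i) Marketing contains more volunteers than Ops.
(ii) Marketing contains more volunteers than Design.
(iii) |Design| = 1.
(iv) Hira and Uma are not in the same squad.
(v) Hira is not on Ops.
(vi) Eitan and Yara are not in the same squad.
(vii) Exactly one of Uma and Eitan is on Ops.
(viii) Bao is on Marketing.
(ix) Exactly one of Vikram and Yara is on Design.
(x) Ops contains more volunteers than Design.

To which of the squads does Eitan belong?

Eitan: Marketing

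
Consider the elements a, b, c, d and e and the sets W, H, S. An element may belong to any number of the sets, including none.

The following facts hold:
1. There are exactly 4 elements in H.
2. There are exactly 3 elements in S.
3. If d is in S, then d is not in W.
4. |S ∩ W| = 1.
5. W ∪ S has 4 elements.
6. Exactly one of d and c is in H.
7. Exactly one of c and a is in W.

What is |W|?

2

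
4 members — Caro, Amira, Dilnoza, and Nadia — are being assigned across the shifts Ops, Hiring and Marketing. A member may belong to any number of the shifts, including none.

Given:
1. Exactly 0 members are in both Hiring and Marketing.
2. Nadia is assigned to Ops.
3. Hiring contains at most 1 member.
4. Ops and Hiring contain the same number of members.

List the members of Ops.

Ops = {Nadia}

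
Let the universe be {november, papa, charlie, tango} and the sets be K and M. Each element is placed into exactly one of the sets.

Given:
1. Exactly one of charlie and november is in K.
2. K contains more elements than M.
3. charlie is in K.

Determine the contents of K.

K = {charlie, papa, tango}

From (3): charlie ∈ K.
(1) (exactly one): november ∉ K.
Only one set left: november ∈ M.
Suppose papa ∉ K: no assignment then satisfies all the clues, so papa ∈ K.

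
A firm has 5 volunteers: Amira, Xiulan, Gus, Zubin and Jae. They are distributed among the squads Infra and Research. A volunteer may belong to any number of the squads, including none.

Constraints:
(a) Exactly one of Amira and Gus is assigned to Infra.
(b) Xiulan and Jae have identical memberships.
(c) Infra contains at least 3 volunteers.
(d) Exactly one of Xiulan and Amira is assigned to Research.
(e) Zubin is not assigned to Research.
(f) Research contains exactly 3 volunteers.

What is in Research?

Research = {Gus, Jae, Xiulan}

From (e): Zubin ∉ Research.
Suppose Amira ∈ Research: no assignment then satisfies all the clues, so Amira ∉ Research.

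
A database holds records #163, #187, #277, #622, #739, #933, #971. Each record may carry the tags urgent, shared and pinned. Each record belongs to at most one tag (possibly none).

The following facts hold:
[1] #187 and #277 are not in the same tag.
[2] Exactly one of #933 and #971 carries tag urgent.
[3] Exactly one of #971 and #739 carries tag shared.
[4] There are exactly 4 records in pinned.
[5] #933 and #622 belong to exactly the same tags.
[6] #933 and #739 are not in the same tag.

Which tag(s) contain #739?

#739: shared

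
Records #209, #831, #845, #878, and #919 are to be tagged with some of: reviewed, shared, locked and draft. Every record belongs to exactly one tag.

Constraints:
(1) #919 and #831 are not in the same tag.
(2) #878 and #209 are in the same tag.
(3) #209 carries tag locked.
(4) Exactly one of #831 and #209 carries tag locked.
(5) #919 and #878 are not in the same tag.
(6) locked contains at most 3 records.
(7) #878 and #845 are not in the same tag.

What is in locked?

From (3): #209 ∈ locked.
(2): #878 matches #209: #878 ∉ reviewed.
(2): #878 matches #209: #878 ∉ shared.
(2): #878 matches #209: #878 ∈ locked.
(4) (exactly one): #831 ∉ locked.
(5): #919 ∉ locked.
(7): #845 ∉ locked.

locked = {#209, #878}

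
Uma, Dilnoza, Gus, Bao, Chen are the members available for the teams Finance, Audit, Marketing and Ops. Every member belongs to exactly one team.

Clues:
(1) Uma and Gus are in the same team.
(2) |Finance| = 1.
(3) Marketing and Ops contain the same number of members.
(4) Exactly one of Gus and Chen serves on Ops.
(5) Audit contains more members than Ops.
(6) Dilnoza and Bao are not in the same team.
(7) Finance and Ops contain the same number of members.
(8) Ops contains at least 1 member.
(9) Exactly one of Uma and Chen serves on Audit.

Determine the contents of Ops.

Ops = {Chen}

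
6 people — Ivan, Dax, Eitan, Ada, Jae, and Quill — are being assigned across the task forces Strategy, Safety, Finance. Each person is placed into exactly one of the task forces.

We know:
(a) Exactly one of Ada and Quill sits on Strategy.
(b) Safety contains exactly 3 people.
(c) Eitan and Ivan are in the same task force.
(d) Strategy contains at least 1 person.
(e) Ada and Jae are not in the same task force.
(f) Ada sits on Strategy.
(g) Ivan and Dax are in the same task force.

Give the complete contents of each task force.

Strategy = {Ada}; Safety = {Dax, Eitan, Ivan}; Finance = {Jae, Quill}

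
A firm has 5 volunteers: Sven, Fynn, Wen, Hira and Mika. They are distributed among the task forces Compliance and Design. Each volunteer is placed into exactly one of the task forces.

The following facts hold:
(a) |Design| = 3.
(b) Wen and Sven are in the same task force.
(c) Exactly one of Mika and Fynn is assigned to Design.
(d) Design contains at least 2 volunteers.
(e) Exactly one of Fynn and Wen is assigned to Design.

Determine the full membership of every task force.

Compliance = {Fynn, Hira}; Design = {Mika, Sven, Wen}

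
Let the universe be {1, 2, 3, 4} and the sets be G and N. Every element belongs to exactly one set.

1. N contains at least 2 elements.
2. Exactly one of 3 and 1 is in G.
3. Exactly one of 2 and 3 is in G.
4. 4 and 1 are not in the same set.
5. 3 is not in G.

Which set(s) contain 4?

4: N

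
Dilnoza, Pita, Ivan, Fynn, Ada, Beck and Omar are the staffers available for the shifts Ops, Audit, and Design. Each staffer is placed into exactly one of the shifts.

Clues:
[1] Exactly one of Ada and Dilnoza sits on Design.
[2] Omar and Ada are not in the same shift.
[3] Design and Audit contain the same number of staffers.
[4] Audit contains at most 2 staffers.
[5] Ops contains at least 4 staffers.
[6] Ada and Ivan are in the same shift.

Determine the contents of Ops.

Ops = {Ada, Beck, Fynn, Ivan, Pita}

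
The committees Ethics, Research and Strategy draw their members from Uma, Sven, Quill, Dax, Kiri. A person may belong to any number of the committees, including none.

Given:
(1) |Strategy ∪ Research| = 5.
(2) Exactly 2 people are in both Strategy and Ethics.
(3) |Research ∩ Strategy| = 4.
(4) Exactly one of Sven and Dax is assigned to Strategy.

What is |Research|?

5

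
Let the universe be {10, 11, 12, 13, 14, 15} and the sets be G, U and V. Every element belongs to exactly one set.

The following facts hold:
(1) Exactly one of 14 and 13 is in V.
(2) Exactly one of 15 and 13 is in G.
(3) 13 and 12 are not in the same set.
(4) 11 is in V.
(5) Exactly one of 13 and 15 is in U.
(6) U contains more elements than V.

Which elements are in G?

From (4): 11 ∈ V.
Suppose 10 ∈ G: no assignment then satisfies all the clues, so 10 ∉ G.

G = {13}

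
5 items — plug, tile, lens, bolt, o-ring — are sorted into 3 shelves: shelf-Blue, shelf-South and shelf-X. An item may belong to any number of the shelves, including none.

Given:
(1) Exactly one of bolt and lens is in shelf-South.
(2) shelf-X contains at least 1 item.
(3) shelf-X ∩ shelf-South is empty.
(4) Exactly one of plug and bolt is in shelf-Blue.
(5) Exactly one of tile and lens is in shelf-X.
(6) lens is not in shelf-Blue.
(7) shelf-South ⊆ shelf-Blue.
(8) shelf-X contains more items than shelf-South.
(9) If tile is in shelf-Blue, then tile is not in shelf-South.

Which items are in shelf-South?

shelf-South = {bolt}

From (6): lens ∉ shelf-Blue.
(7) contrapositive: lens ∉ shelf-South.
(1) (exactly one): bolt ∈ shelf-South.
(3) (disjoint): bolt ∉ shelf-X.
(7) with bolt ∈ shelf-South: bolt ∈ shelf-Blue.
(4) (exactly one): plug ∉ shelf-Blue.
(7) contrapositive: plug ∉ shelf-South.
Suppose tile ∈ shelf-South: no assignment then satisfies all the clues, so tile ∉ shelf-South.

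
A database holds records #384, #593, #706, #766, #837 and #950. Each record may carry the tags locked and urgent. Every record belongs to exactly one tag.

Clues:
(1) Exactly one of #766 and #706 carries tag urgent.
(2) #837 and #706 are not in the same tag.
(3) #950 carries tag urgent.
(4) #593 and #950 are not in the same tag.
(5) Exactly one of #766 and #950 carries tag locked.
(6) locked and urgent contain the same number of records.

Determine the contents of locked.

From (3): #950 ∈ urgent.
(4): #593 ∉ urgent.
(5) (exactly one): #766 ∈ locked.
Only one tag left: #593 ∈ locked.
(1) (exactly one): #706 ∈ urgent.
(2): #837 ∉ urgent.
Only one tag left: #837 ∈ locked.
Suppose #384 ∈ locked: no assignment then satisfies all the clues, so #384 ∉ locked.

locked = {#593, #766, #837}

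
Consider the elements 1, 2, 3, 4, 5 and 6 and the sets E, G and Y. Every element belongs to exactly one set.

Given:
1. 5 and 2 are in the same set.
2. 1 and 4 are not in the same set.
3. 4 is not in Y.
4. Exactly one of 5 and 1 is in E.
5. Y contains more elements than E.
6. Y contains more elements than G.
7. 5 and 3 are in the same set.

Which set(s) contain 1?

From (3): 4 ∉ Y.
Suppose 1 ∉ E: no assignment then satisfies all the clues, so 1 ∈ E.

1: E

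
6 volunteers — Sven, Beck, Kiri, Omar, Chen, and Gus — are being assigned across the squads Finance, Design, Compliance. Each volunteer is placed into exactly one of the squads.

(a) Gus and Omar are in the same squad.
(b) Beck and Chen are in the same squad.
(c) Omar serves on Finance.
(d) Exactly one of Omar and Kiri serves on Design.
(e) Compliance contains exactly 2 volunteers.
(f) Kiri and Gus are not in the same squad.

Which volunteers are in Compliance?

Compliance = {Beck, Chen}

From (c): Omar ∈ Finance.
(a): Gus matches Omar: Gus ∈ Finance.
(d) (exactly one): Kiri ∈ Design.
Suppose Sven ∈ Compliance: no assignment then satisfies all the clues, so Sven ∉ Compliance.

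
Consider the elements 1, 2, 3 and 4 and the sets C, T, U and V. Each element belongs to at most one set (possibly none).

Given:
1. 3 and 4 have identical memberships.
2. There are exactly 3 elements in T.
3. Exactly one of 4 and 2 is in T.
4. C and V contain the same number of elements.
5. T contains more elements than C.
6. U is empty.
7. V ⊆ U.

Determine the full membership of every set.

C = {}; T = {1, 3, 4}; U = {}; V = {}

(6): U already has 0, so the rest are out.
(7) contrapositive: 1 ∉ V.
(7) contrapositive: 2 ∉ V.
(7) contrapositive: 3 ∉ V.
(7) contrapositive: 4 ∉ V.
Suppose 1 ∈ C: no assignment then satisfies all the clues, so 1 ∉ C.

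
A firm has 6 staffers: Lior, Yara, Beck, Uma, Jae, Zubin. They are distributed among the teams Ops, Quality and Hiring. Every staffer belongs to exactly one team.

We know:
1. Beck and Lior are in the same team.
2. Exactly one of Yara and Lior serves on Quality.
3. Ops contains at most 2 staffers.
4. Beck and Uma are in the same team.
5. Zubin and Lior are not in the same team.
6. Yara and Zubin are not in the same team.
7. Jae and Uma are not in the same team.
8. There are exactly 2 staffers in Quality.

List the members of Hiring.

Hiring = {Beck, Lior, Uma}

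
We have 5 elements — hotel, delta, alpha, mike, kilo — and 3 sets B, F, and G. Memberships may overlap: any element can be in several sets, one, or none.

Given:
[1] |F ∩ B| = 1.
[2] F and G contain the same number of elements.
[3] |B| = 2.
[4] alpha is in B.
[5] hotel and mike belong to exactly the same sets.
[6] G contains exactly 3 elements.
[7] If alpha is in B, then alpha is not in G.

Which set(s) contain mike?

mike: F, G

From (4): alpha ∈ B.
(7): alpha ∉ G.
Suppose mike ∈ B: no assignment then satisfies all the clues, so mike ∉ B.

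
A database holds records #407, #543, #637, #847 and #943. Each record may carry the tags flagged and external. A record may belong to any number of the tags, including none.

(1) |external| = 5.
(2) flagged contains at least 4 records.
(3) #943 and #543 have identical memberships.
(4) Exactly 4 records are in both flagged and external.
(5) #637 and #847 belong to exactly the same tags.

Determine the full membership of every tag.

(1): only 5 candidates remain for external, so all are in.
Suppose #407 ∈ flagged: no assignment then satisfies all the clues, so #407 ∉ flagged.

flagged = {#543, #637, #847, #943}; external = {#407, #543, #637, #847, #943}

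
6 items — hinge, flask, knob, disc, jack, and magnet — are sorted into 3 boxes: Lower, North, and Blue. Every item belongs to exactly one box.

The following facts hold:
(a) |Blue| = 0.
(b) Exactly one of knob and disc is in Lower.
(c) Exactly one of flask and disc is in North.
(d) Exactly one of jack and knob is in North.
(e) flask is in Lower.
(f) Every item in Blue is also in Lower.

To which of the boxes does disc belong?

From (e): flask ∈ Lower.
(a): Blue already has 0, so the rest are out.
(c) (exactly one): disc ∈ North.
(b) (exactly one): knob ∈ Lower.
(d) (exactly one): jack ∈ North.

disc: North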